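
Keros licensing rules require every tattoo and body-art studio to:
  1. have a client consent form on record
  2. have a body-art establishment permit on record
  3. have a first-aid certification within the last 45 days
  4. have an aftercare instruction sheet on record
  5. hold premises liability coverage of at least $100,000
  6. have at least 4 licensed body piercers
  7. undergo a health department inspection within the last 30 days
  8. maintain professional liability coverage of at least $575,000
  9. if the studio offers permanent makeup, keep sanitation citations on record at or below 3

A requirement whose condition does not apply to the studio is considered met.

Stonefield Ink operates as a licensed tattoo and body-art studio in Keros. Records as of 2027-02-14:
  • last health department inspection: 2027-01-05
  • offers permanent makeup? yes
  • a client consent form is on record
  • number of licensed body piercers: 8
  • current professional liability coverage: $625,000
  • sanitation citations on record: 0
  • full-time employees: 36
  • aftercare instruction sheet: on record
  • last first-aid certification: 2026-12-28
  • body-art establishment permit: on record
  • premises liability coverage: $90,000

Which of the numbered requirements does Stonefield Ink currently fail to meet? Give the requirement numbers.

3, 5, 7

1. client consent form present → met
2. body-art establishment permit present → met
3. first-aid certification 48 days ago vs limit 45 → not met
4. aftercare instruction sheet present → met
5. premises liability coverage $90,000 < $100,000 → not met
6. licensed body piercers 8 ≥ 4 → met
7. health department inspection 40 days ago vs limit 30 → not met
8. professional liability coverage $625,000 ≥ $575,000 → met
9. condition 'offers permanent makeup' holds; sanitation citations on record 0 ≤ 3 → met
Not met: 3, 5, 7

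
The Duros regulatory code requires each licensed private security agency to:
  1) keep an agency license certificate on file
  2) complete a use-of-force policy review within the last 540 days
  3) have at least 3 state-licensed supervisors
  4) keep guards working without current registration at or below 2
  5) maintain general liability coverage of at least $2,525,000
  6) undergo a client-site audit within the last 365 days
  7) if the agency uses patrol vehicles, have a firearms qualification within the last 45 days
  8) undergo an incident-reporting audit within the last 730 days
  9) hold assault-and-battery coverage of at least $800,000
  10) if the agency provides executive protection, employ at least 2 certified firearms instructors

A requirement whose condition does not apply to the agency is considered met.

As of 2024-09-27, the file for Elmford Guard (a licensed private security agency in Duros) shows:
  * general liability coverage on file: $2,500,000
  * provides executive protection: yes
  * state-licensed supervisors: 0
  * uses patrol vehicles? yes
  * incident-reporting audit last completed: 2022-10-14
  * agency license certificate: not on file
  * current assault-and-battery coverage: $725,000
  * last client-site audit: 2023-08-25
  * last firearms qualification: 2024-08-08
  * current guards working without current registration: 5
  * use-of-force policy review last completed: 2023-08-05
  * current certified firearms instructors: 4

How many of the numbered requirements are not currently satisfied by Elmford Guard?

1. agency license certificate absent → not met
2. use-of-force policy review 419 days ago vs limit 540 → met
3. state-licensed supervisors 0 < 3 → not met
4. guards working without current registration 5 > 2 → not met
5. general liability coverage $2,500,000 < $2,525,000 → not met
6. client-site audit 399 days ago vs limit 365 → not met
7. condition 'uses patrol vehicles' holds; firearms qualification 50 days ago vs limit 45 → not met
8. incident-reporting audit 714 days ago vs limit 730 → met
9. assault-and-battery coverage $725,000 < $800,000 → not met
10. condition 'provides executive protection' holds; certified firearms instructors 4 ≥ 2 → met
Not met: 7 of 10

7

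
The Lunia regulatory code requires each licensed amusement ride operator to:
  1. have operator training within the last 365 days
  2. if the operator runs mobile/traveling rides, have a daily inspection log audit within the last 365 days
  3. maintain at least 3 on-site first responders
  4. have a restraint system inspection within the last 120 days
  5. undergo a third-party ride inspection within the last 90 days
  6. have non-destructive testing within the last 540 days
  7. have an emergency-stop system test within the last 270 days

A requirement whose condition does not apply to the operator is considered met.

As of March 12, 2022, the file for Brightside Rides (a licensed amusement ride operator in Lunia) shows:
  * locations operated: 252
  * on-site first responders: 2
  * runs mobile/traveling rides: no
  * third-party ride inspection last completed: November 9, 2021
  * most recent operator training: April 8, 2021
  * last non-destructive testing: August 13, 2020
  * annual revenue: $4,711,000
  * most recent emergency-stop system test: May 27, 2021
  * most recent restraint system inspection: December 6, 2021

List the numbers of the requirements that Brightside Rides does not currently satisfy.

3, 5, 6, 7

1. operator training 338 days ago vs limit 365 → met
2. condition 'runs mobile/traveling rides' does not hold → requirement n/a → met
3. on-site first responders 2 < 3 → not met
4. restraint system inspection 96 days ago vs limit 120 → met
5. third-party ride inspection 123 days ago vs limit 90 → not met
6. non-destructive testing 576 days ago vs limit 540 → not met
7. emergency-stop system test 289 days ago vs limit 270 → not met
Not met: 3, 5, 6, 7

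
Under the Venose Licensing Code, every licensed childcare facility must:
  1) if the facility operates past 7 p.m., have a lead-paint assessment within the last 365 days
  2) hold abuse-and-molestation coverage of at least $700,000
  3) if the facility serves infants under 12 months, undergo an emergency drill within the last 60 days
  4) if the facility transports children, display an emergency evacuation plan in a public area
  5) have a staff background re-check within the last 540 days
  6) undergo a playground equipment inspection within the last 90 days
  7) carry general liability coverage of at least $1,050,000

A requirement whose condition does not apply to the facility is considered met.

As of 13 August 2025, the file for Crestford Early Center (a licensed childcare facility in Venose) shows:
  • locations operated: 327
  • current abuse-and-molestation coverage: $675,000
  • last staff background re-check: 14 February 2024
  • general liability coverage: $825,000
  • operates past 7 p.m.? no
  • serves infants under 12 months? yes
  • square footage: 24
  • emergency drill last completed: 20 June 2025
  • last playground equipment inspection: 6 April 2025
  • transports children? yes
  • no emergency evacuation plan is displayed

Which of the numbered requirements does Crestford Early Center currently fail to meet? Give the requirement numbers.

1. condition 'operates past 7 p.m.' does not hold → requirement n/a → met
2. abuse-and-molestation coverage $675,000 < $700,000 → not met
3. condition 'serves infants under 12 months' holds; emergency drill 54 days ago vs limit 60 → met
4. condition 'transports children' holds; emergency evacuation plan absent → not met
5. staff background re-check 546 days ago vs limit 540 → not met
6. playground equipment inspection 129 days ago vs limit 90 → not met
7. general liability coverage $825,000 < $1,050,000 → not met
Not met: 2, 4, 5, 6, 7

2, 4, 5, 6, 7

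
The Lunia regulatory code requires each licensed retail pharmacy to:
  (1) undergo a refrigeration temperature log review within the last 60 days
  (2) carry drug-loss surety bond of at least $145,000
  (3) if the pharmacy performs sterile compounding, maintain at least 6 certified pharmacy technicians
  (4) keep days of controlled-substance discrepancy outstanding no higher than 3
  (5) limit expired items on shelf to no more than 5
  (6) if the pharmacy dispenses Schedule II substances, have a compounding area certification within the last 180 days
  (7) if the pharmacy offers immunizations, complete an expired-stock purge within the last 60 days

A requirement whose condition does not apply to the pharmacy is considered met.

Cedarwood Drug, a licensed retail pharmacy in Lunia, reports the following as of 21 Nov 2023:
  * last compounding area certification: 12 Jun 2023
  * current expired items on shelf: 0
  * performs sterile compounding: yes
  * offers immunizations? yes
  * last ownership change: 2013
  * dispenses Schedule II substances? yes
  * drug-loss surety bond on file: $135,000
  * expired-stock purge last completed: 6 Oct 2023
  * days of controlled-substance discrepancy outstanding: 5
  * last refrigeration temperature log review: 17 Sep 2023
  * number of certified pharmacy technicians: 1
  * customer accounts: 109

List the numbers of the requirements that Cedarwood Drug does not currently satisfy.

1. refrigeration temperature log review 65 days ago vs limit 60 → not met
2. drug-loss surety bond $135,000 < $145,000 → not met
3. condition 'performs sterile compounding' holds; certified pharmacy technicians 1 < 6 → not met
4. days of controlled-substance discrepancy outstanding 5 > 3 → not met
5. expired items on shelf 0 ≤ 5 → met
6. condition 'dispenses Schedule II substances' holds; compounding area certification 162 days ago vs limit 180 → met
7. condition 'offers immunizations' holds; expired-stock purge 46 days ago vs limit 60 → met
Not met: 1, 2, 3, 4

1, 2, 3, 4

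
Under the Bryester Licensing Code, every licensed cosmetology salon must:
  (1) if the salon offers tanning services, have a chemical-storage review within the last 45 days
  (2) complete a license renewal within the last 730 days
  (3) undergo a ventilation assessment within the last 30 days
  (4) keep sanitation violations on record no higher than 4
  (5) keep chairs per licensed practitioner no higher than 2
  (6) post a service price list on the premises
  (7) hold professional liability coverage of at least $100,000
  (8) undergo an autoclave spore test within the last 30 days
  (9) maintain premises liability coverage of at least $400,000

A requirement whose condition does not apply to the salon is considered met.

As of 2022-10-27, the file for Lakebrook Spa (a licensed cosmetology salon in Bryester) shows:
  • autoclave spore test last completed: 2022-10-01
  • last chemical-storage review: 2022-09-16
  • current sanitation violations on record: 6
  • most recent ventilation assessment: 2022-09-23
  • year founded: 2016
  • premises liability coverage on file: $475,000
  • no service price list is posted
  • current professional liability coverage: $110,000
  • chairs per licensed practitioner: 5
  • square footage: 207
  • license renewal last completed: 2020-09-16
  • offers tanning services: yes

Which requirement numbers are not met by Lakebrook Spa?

1. condition 'offers tanning services' holds; chemical-storage review 41 days ago vs limit 45 → met
2. license renewal 771 days ago vs limit 730 → not met
3. ventilation assessment 34 days ago vs limit 30 → not met
4. sanitation violations on record 6 > 4 → not met
5. chairs per licensed practitioner 5 > 2 → not met
6. service price list absent → not met
7. professional liability coverage $110,000 ≥ $100,000 → met
8. autoclave spore test 26 days ago vs limit 30 → met
9. premises liability coverage $475,000 ≥ $400,000 → met
Not met: 2, 3, 4, 5, 6

2, 3, 4, 5, 6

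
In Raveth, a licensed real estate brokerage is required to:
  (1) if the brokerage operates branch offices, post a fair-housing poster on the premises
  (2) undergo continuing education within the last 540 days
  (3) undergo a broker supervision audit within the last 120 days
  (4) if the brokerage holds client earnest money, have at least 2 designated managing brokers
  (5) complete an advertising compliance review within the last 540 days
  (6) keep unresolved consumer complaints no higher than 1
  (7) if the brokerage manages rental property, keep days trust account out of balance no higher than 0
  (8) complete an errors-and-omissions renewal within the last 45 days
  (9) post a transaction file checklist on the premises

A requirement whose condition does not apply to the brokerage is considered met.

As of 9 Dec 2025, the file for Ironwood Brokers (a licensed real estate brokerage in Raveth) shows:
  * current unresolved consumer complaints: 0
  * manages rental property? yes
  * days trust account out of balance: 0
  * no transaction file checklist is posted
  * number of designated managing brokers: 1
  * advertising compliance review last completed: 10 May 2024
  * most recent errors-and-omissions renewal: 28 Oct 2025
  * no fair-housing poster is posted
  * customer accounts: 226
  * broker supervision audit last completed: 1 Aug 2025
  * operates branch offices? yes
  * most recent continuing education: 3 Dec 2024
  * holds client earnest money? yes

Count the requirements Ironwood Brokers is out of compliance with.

5

1. condition 'operates branch offices' holds; fair-housing poster absent → not met
2. continuing education 371 days ago vs limit 540 → met
3. broker supervision audit 130 days ago vs limit 120 → not met
4. condition 'holds client earnest money' holds; designated managing brokers 1 < 2 → not met
5. advertising compliance review 578 days ago vs limit 540 → not met
6. unresolved consumer complaints 0 ≤ 1 → met
7. condition 'manages rental property' holds; days trust account out of balance 0 ≤ 0 → met
8. errors-and-omissions renewal 42 days ago vs limit 45 → met
9. transaction file checklist absent → not met
Not met: 5 of 9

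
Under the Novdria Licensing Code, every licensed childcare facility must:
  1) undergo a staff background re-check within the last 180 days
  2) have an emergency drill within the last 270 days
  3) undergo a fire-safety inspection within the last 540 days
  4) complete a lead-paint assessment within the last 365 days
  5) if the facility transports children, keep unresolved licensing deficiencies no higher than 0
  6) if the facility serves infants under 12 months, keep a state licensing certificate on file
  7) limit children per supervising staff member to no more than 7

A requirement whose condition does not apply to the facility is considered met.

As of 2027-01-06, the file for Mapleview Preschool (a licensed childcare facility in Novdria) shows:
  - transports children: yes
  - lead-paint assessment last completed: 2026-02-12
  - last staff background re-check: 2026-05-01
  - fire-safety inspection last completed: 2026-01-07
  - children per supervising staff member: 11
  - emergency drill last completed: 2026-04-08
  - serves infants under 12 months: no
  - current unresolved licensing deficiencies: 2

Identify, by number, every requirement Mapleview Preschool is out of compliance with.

1, 2, 5, 7

1. staff background re-check 250 days ago vs limit 180 → not met
2. emergency drill 273 days ago vs limit 270 → not met
3. fire-safety inspection 364 days ago vs limit 540 → met
4. lead-paint assessment 328 days ago vs limit 365 → met
5. condition 'transports children' holds; unresolved licensing deficiencies 2 > 0 → not met
6. condition 'serves infants under 12 months' does not hold → requirement n/a → met
7. children per supervising staff member 11 > 7 → not met
Not met: 1, 2, 5, 7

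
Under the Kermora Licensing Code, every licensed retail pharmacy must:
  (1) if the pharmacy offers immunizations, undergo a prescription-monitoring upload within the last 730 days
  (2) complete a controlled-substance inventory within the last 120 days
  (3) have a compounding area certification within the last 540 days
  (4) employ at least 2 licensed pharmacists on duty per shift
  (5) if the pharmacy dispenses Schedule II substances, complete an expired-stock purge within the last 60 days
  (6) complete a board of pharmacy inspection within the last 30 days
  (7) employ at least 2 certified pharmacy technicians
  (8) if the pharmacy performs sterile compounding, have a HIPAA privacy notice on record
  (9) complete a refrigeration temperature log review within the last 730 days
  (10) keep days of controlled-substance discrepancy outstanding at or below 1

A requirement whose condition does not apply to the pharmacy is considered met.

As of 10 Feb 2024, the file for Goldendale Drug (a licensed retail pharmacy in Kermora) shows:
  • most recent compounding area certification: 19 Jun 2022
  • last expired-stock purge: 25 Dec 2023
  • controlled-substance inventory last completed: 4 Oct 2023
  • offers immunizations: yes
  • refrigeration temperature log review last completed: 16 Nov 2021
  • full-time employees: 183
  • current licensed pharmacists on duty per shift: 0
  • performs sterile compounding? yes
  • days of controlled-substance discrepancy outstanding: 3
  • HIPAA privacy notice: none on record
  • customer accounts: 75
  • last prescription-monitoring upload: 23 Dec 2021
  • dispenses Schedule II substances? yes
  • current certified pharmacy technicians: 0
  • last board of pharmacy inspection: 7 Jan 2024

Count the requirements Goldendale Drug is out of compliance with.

9

1. condition 'offers immunizations' holds; prescription-monitoring upload 779 days ago vs limit 730 → not met
2. controlled-substance inventory 129 days ago vs limit 120 → not met
3. compounding area certification 601 days ago vs limit 540 → not met
4. licensed pharmacists on duty per shift 0 < 2 → not met
5. condition 'dispenses Schedule II substances' holds; expired-stock purge 47 days ago vs limit 60 → met
6. board of pharmacy inspection 34 days ago vs limit 30 → not met
7. certified pharmacy technicians 0 < 2 → not met
8. condition 'performs sterile compounding' holds; HIPAA privacy notice absent → not met
9. refrigeration temperature log review 816 days ago vs limit 730 → not met
10. days of controlled-substance discrepancy outstanding 3 > 1 → not met
Not met: 9 of 10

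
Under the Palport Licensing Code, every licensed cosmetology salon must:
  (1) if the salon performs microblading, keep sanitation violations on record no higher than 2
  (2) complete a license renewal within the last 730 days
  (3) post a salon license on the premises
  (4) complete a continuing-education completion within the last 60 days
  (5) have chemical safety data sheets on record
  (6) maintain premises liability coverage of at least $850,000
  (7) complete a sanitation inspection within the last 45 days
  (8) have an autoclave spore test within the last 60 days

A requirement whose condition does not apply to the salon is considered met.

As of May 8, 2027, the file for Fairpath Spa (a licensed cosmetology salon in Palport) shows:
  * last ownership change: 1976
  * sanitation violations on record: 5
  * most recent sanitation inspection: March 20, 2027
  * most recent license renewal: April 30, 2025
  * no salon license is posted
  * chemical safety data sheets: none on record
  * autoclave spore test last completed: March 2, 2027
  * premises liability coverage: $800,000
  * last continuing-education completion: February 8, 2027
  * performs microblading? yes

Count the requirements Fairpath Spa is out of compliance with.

1. condition 'performs microblading' holds; sanitation violations on record 5 > 2 → not met
2. license renewal 738 days ago vs limit 730 → not met
3. salon license absent → not met
4. continuing-education completion 89 days ago vs limit 60 → not met
5. chemical safety data sheets absent → not met
6. premises liability coverage $800,000 < $850,000 → not met
7. sanitation inspection 49 days ago vs limit 45 → not met
8. autoclave spore test 67 days ago vs limit 60 → not met
Not met: 8 of 8

8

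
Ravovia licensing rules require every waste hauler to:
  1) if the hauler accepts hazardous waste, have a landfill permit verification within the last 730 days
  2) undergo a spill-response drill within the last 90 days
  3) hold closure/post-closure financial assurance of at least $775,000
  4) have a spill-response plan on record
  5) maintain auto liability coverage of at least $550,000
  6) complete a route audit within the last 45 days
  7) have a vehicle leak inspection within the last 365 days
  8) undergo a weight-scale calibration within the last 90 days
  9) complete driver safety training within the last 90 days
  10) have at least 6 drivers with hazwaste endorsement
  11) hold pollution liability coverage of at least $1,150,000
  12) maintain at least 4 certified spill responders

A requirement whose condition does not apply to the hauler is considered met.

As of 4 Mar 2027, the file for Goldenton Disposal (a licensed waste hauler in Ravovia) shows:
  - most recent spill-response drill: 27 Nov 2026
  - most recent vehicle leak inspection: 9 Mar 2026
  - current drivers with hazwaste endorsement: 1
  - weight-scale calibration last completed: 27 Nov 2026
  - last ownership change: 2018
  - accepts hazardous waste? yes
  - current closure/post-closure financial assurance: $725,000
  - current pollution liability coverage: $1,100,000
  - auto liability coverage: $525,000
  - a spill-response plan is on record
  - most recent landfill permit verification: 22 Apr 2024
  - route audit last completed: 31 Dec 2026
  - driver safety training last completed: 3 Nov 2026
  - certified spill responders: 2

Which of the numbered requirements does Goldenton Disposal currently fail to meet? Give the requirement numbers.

1, 2, 3, 5, 6, 8, 9, 10, 11, 12

1. condition 'accepts hazardous waste' holds; landfill permit verification 1046 days ago vs limit 730 → not met
2. spill-response drill 97 days ago vs limit 90 → not met
3. closure/post-closure financial assurance $725,000 < $775,000 → not met
4. spill-response plan present → met
5. auto liability coverage $525,000 < $550,000 → not met
6. route audit 63 days ago vs limit 45 → not met
7. vehicle leak inspection 360 days ago vs limit 365 → met
8. weight-scale calibration 97 days ago vs limit 90 → not met
9. driver safety training 121 days ago vs limit 90 → not met
10. drivers with hazwaste endorsement 1 < 6 → not met
11. pollution liability coverage $1,100,000 < $1,150,000 → not met
12. certified spill responders 2 < 4 → not met
Not met: 1, 2, 3, 5, 6, 8, 9, 10, 11, 12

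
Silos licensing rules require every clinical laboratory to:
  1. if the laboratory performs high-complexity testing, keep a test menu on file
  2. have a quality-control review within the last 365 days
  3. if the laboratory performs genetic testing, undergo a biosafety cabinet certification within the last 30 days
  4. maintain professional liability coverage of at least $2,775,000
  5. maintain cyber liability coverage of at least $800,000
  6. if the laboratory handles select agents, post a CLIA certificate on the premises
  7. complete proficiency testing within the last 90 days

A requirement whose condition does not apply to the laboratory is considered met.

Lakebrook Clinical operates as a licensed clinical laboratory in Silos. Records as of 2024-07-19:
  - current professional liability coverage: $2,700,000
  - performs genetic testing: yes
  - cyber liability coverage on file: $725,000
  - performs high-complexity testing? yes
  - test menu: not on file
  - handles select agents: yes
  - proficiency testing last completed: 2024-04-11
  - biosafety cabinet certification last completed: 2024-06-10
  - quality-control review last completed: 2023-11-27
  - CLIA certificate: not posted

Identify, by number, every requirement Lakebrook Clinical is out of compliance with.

1, 3, 4, 5, 6, 7

1. condition 'performs high-complexity testing' holds; test menu absent → not met
2. quality-control review 235 days ago vs limit 365 → met
3. condition 'performs genetic testing' holds; biosafety cabinet certification 39 days ago vs limit 30 → not met
4. professional liability coverage $2,700,000 < $2,775,000 → not met
5. cyber liability coverage $725,000 < $800,000 → not met
6. condition 'handles select agents' holds; CLIA certificate absent → not met
7. proficiency testing 99 days ago vs limit 90 → not met
Not met: 1, 3, 4, 5, 6, 7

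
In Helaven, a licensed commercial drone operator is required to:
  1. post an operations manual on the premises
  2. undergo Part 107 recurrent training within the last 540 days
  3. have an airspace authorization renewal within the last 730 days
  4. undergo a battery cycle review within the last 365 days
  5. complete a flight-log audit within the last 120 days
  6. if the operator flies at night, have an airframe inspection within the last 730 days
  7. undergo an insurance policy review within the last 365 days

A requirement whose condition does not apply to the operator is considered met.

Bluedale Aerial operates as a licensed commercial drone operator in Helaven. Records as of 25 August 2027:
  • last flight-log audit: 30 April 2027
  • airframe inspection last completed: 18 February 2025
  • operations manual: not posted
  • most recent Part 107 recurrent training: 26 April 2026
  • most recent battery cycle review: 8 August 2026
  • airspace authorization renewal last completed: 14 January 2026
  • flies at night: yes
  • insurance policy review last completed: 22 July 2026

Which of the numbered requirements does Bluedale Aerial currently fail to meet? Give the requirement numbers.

1. operations manual absent → not met
2. Part 107 recurrent training 486 days ago vs limit 540 → met
3. airspace authorization renewal 588 days ago vs limit 730 → met
4. battery cycle review 382 days ago vs limit 365 → not met
5. flight-log audit 117 days ago vs limit 120 → met
6. condition 'flies at night' holds; airframe inspection 918 days ago vs limit 730 → not met
7. insurance policy review 399 days ago vs limit 365 → not met
Not met: 1, 4, 6, 7

1, 4, 6, 7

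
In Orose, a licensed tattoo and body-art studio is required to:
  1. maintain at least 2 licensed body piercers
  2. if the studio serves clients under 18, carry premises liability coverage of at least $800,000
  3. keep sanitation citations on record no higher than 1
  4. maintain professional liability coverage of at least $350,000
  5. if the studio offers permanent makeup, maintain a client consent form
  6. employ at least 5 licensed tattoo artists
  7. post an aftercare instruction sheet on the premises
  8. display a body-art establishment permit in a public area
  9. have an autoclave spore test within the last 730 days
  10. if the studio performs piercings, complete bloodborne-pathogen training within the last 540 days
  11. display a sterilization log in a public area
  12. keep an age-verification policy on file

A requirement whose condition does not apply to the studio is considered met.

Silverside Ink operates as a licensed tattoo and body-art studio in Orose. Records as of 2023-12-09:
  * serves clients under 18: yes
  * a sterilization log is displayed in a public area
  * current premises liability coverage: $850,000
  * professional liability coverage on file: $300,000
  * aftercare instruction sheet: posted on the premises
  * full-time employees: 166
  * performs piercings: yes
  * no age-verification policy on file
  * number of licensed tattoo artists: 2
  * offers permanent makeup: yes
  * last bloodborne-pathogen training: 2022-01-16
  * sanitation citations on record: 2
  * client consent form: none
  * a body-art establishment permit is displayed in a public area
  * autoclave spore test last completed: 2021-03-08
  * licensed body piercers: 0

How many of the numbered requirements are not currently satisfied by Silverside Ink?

1. licensed body piercers 0 < 2 → not met
2. condition 'serves clients under 18' holds; premises liability coverage $850,000 ≥ $800,000 → met
3. sanitation citations on record 2 > 1 → not met
4. professional liability coverage $300,000 < $350,000 → not met
5. condition 'offers permanent makeup' holds; client consent form absent → not met
6. licensed tattoo artists 2 < 5 → not met
7. aftercare instruction sheet present → met
8. body-art establishment permit present → met
9. autoclave spore test 1006 days ago vs limit 730 → not met
10. condition 'performs piercings' holds; bloodborne-pathogen training 692 days ago vs limit 540 → not met
11. sterilization log present → met
12. age-verification policy absent → not met
Not met: 8 of 12

8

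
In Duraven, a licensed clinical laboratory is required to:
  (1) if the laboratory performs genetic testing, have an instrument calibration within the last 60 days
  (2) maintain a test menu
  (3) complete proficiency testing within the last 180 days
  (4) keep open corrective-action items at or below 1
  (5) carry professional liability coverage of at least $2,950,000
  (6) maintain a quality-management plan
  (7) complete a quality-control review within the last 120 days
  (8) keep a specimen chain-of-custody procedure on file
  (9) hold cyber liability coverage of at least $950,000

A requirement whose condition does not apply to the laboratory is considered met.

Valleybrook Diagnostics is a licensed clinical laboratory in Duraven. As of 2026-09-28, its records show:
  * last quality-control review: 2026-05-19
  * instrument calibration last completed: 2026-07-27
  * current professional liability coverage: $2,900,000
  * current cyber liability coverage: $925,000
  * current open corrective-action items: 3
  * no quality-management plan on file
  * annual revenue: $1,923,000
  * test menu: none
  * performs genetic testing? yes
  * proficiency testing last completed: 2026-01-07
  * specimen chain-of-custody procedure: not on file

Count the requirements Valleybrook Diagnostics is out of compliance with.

1. condition 'performs genetic testing' holds; instrument calibration 63 days ago vs limit 60 → not met
2. test menu absent → not met
3. proficiency testing 264 days ago vs limit 180 → not met
4. open corrective-action items 3 > 1 → not met
5. professional liability coverage $2,900,000 < $2,950,000 → not met
6. quality-management plan absent → not met
7. quality-control review 132 days ago vs limit 120 → not met
8. specimen chain-of-custody procedure absent → not met
9. cyber liability coverage $925,000 < $950,000 → not met
Not met: 9 of 9

9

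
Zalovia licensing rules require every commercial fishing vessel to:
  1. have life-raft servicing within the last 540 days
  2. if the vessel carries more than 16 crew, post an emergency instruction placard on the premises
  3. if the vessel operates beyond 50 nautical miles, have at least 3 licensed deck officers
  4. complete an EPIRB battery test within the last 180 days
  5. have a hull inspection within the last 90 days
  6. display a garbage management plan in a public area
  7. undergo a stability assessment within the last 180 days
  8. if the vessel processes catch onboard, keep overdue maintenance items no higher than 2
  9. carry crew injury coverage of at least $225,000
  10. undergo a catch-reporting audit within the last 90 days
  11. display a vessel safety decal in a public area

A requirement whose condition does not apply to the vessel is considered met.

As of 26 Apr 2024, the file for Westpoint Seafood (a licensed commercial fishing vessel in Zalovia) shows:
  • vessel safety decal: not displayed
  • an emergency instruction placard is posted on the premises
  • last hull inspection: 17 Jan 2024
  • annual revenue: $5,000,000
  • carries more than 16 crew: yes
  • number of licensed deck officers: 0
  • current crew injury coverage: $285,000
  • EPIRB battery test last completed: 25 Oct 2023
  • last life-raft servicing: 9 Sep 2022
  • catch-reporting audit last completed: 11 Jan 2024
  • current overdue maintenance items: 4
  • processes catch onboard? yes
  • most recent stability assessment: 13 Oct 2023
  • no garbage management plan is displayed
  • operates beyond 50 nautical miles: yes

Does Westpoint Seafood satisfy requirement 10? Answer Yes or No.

10. catch-reporting audit 106 days ago vs limit 90 → not met

No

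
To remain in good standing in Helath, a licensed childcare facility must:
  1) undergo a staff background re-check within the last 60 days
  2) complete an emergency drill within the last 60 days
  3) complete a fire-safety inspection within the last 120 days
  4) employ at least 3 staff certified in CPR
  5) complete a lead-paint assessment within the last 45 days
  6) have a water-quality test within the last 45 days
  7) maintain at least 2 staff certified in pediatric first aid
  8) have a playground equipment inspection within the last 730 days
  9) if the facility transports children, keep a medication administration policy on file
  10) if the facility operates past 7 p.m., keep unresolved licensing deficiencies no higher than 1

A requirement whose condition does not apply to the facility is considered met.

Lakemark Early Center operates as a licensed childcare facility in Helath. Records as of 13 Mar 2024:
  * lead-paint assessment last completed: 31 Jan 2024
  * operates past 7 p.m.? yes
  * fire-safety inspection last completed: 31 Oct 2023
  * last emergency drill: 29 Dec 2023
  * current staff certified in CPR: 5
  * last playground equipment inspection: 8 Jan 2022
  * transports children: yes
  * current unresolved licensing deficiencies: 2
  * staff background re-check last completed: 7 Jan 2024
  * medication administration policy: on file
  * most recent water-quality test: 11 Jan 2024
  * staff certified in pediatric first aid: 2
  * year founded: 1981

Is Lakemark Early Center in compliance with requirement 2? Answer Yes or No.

2. emergency drill 75 days ago vs limit 60 → not met

No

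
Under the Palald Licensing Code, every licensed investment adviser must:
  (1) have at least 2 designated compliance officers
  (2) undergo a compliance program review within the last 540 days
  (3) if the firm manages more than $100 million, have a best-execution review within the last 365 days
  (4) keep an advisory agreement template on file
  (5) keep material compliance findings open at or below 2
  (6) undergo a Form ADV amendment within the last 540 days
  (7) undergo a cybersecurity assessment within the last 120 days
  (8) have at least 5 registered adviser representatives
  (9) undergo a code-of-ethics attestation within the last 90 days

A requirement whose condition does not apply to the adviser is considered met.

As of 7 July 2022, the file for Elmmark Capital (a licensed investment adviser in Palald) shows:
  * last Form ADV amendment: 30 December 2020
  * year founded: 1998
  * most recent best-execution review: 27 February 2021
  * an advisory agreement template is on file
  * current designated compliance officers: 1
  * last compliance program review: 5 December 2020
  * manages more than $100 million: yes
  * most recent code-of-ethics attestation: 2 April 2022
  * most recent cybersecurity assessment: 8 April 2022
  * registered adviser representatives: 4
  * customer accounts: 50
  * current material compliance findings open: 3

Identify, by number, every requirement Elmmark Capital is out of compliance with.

1, 2, 3, 5, 6, 8, 9

1. designated compliance officers 1 < 2 → not met
2. compliance program review 579 days ago vs limit 540 → not met
3. condition 'manages more than $100 million' holds; best-execution review 495 days ago vs limit 365 → not met
4. advisory agreement template present → met
5. material compliance findings open 3 > 2 → not met
6. Form ADV amendment 554 days ago vs limit 540 → not met
7. cybersecurity assessment 90 days ago vs limit 120 → met
8. registered adviser representatives 4 < 5 → not met
9. code-of-ethics attestation 96 days ago vs limit 90 → not met
Not met: 1, 2, 3, 5, 6, 8, 9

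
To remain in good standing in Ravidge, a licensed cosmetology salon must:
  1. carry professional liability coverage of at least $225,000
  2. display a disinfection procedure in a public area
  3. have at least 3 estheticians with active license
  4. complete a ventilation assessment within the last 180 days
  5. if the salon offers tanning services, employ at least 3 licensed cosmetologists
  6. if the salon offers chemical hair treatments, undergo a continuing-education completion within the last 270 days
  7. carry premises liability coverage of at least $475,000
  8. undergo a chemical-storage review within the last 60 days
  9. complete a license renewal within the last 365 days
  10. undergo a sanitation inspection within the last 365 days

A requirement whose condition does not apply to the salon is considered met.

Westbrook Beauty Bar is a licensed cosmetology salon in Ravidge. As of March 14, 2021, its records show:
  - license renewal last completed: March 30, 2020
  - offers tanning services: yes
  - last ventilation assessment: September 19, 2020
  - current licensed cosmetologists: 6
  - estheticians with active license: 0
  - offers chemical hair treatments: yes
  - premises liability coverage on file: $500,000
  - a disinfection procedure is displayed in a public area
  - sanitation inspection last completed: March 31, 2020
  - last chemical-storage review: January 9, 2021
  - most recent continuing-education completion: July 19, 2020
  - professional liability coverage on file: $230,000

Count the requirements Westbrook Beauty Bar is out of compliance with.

2

1. professional liability coverage $230,000 ≥ $225,000 → met
2. disinfection procedure present → met
3. estheticians with active license 0 < 3 → not met
4. ventilation assessment 176 days ago vs limit 180 → met
5. condition 'offers tanning services' holds; licensed cosmetologists 6 ≥ 3 → met
6. condition 'offers chemical hair treatments' holds; continuing-education completion 238 days ago vs limit 270 → met
7. premises liability coverage $500,000 ≥ $475,000 → met
8. chemical-storage review 64 days ago vs limit 60 → not met
9. license renewal 349 days ago vs limit 365 → met
10. sanitation inspection 348 days ago vs limit 365 → met
Not met: 2 of 10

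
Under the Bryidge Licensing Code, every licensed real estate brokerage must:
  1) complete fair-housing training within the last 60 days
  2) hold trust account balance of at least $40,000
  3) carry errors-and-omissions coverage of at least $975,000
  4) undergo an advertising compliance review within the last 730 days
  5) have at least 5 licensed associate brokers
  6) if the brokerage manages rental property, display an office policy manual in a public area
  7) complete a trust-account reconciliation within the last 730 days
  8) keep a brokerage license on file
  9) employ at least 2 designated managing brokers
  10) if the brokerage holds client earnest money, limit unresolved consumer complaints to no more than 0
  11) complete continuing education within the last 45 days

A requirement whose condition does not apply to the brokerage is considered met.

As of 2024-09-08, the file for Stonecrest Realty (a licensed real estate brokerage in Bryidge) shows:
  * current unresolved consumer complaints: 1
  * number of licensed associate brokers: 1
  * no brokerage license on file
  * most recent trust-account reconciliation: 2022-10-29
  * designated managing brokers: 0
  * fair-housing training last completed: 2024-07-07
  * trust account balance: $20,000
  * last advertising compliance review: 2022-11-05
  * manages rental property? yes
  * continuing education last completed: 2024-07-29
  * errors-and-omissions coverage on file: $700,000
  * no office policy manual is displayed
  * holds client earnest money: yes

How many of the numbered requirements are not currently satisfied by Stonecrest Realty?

8

1. fair-housing training 63 days ago vs limit 60 → not met
2. trust account balance $20,000 < $40,000 → not met
3. errors-and-omissions coverage $700,000 < $975,000 → not met
4. advertising compliance review 673 days ago vs limit 730 → met
5. licensed associate brokers 1 < 5 → not met
6. condition 'manages rental property' holds; office policy manual absent → not met
7. trust-account reconciliation 680 days ago vs limit 730 → met
8. brokerage license absent → not met
9. designated managing brokers 0 < 2 → not met
10. condition 'holds client earnest money' holds; unresolved consumer complaints 1 > 0 → not met
11. continuing education 41 days ago vs limit 45 → met
Not met: 8 of 11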